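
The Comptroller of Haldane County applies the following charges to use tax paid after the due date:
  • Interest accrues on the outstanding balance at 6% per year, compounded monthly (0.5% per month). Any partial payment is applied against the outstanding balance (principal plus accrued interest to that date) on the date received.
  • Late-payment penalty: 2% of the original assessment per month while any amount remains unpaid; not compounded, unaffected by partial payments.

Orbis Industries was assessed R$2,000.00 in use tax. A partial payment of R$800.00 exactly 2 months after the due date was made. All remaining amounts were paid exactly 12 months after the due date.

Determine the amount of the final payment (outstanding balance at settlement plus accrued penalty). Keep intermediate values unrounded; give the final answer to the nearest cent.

Balance at month 2: R$2,000.0000 × (1 + 0.005)^2 = R$2,020.0500
After R$800.00 payment: R$2,020.0500 − R$800.00 = R$1,220.0500
Balance at month 12: R$1,220.0500 × (1 + 0.005)^10 = R$1,282.4435…
Penalty: 12 × 2% × R$2,000.00 = R$480.00
Final settlement = outstanding balance + penalty = R$1,282.4435… + R$480.00 = R$1,762.44

R$1,762.44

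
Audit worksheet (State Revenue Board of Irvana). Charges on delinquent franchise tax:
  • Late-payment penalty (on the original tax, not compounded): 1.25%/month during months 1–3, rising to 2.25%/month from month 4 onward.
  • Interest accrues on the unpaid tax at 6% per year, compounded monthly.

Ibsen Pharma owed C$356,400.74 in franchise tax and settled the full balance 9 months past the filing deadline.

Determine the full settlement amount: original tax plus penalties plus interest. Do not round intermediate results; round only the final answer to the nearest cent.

Penalty, months 1–3: 3 × 1.25% × C$356,400.74 = C$13,365.03…
Penalty, months 4–9: 6 × 2.25% × C$356,400.74 = C$48,114.10…
Interest (6%/yr ÷ 12 = 0.5%/month): C$356,400.74 × ((1 + 0.005)^9 − 1) = C$16,362.5644…
Total = C$356,400.74 + C$61,479.1277… + C$16,362.5644… = C$434,242.43

C$434,242.43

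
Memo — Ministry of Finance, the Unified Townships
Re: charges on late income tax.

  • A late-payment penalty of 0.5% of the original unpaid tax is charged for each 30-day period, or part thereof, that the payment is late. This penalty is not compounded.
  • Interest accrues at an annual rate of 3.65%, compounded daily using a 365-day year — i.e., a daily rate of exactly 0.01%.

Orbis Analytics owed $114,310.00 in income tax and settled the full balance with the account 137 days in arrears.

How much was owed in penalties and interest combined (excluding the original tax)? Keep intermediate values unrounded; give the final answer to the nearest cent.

$4,434.49

Penalty periods: ⌈137/30⌉ = 5; penalty = 5 × 0.5% × $114,310.00 = $2,857.75
Interest: $114,310.00 × ((1 + 0.0001)^137 − 1) = $114,310.00 × 0.01379358… = $1,576.7442…
Penalties + interest = $2,857.7500 + $1,576.7442… = $4,434.49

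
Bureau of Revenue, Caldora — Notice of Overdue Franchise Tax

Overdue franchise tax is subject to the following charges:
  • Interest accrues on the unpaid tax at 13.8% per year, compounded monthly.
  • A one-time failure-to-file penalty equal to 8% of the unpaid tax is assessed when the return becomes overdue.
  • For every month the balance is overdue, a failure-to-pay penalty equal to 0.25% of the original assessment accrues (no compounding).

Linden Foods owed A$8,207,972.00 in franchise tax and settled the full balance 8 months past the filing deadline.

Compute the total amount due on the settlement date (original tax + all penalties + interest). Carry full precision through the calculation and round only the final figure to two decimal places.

A$9,815,005.95

Failure-to-file penalty: 8% × A$8,207,972.00 = A$656,637.76
Failure-to-pay penalty = 0.25% × A$8,207,972.00 × 8 mo = A$164,159.44
Interest (13.8%/yr ÷ 12 = 1.15%/month): A$8,207,972.00 × ((1 + 0.0115)^8 − 1) = A$786,236.7511…
Total = A$8,207,972.00 + A$820,797.2000 + A$786,236.7511… = A$9,815,005.95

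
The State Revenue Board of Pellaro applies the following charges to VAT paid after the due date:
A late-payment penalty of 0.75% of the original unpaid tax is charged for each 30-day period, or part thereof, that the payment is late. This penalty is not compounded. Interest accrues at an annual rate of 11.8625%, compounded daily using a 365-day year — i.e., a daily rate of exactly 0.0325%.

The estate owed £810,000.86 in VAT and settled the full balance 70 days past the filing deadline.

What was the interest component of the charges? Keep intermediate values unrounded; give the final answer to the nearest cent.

Interest: £810,000.86 × ((1 + 0.000325)^70 − 1) = £810,000.86 × 0.02300697… = £18,635.6685…

£18,635.67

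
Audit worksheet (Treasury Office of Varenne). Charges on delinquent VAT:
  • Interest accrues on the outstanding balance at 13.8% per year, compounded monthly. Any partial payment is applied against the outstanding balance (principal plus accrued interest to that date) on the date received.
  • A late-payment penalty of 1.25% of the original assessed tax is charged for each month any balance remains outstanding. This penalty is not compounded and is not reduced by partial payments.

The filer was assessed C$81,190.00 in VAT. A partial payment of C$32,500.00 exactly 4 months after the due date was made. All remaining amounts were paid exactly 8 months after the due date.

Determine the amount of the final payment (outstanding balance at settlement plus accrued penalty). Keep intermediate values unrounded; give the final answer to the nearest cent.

C$63,065.15

Monthly rate = 13.8% ÷ 12 = 1.15%
Balance at month 4: C$81,190.0000 × (1 + 0.0115)^4 = C$84,989.6596…
After C$32,500.00 payment: C$84,989.6596… − C$32,500.00 = C$52,489.6596…
Balance at month 8: C$52,489.6596… × (1 + 0.0115)^4 = C$54,946.1547…
Penalty: 8 × 1.25% × C$81,190.00 = C$8,119.00
Final settlement = outstanding balance + penalty = C$54,946.1547… + C$8,119.00 = C$63,065.15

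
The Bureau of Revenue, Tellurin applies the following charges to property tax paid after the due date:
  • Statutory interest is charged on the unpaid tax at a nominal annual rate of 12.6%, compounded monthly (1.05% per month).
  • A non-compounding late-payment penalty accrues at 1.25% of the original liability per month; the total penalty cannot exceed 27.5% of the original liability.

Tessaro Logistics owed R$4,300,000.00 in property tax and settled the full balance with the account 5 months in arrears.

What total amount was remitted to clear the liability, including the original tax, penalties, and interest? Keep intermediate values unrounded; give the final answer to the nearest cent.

R$4,799,290.79

Penalty: 5 × 1.25% × R$4,300,000.00 = R$268,750.00 (below the 27.5% cap of R$1,182,500.00)
Interest: R$4,300,000.00 × ((1 + 0.0105)^5 − 1) = R$4,300,000.00 × 0.0536141… = R$230,540.7898…
Total = R$4,300,000.00 + R$268,750.0000 + R$230,540.7898… = R$4,799,290.79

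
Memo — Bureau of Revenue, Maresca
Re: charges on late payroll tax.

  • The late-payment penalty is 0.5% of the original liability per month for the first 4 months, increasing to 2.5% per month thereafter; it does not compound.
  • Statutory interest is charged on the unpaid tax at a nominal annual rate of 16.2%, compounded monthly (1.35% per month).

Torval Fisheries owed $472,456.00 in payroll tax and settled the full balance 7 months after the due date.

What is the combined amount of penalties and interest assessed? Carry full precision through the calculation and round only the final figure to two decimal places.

Penalty, months 1–4: 4 × 0.5% × $472,456.00 = $9,449.12
Penalty, months 5–7: 3 × 2.5% × $472,456.00 = $35,434.20
Interest: $472,456.00 × ((1 + 0.0135)^7 − 1) = $472,456.00 × 0.0984145… = $46,496.5376…
Penalties + interest = $44,883.3200 + $46,496.5376… = $91,379.86

$91,379.86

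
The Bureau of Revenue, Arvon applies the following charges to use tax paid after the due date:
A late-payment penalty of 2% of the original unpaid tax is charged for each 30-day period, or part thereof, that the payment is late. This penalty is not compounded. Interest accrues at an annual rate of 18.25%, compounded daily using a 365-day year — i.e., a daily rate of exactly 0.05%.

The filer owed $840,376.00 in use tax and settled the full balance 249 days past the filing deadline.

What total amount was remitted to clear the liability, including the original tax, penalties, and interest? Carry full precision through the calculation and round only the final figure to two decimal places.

$1,103,032.81

Penalty periods: ⌈249/30⌉ = 9; penalty = 9 × 2% × $840,376.00 = $151,267.68
Interest: $840,376.00 × ((1 + 0.0005)^249 − 1) = $840,376.00 × 0.13254678… = $111,389.1337…
Total = $840,376.00 + $151,267.6800 + $111,389.1337… = $1,103,032.81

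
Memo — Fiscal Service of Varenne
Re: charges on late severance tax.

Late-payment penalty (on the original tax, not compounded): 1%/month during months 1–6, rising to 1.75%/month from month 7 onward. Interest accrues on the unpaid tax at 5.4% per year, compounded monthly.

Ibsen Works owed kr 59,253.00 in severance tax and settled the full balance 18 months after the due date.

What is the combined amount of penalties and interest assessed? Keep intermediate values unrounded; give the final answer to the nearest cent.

kr 20,985.86

Penalty, months 1–6: 6 × 1% × kr 59,253.00 = kr 3,555.18
Penalty, months 7–18: 12 × 1.75% × kr 59,253.00 = kr 12,443.13
Interest (5.4%/yr ÷ 12 = 0.45%/month): kr 59,253.00 × ((1 + 0.0045)^18 − 1) = kr 4,987.5548…
Penalties + interest = kr 15,998.3100 + kr 4,987.5548… = kr 20,985.86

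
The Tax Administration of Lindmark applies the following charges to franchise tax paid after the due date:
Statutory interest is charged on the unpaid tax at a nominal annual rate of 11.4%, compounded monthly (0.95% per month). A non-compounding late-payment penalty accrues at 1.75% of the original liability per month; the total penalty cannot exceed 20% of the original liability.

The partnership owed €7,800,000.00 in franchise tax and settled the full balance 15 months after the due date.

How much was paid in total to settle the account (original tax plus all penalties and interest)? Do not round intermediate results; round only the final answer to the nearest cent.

Penalty (uncapped): 15 × 1.75% × €7,800,000.00 = €2,047,500.00; cap = 20% × €7,800,000.00 = €1,560,000.00 → penalty = €1,560,000.00
Interest: €7,800,000.00 × ((1 + 0.0095)^15 − 1) = €7,800,000.00 × 0.1523777… = €1,188,546.1359…
Total = €7,800,000.00 + €1,560,000.0000 + €1,188,546.1359… = €10,548,546.14

€10,548,546.14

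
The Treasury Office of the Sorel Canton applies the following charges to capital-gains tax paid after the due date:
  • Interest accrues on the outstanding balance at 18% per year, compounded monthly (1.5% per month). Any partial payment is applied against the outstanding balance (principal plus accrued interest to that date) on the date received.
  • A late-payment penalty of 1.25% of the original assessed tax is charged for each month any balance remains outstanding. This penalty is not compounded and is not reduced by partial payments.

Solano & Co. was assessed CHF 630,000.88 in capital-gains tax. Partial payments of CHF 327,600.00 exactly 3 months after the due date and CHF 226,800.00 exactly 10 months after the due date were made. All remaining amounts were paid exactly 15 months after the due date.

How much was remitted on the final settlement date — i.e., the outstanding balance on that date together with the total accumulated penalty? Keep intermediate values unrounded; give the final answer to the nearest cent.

Balance at month 3: CHF 630,000.8800 × (1 + 0.015)^3 = CHF 658,778.2964…
After CHF 327,600.00 payment: CHF 658,778.2964… − CHF 327,600.00 = CHF 331,178.2964…
Balance at month 10: CHF 331,178.2964… × (1 + 0.015)^7 = CHF 367,556.5476…
After CHF 226,800.00 payment: CHF 367,556.5476… − CHF 226,800.00 = CHF 140,756.5476…
Balance at month 15: CHF 140,756.5476… × (1 + 0.015)^5 = CHF 151,634.7771…
Penalty: 15 × 1.25% × CHF 630,000.88 = CHF 118,125.17…
Final settlement = outstanding balance + penalty = CHF 151,634.7771… + CHF 118,125.17… = CHF 269,759.94

CHF 269,759.94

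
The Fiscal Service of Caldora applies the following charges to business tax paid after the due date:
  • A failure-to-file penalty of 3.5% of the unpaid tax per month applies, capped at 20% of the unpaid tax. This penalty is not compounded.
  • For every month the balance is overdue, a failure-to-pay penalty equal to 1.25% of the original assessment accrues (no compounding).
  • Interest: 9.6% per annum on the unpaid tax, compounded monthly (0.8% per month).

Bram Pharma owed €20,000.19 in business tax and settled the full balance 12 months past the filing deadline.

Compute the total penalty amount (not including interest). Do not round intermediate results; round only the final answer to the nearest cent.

Failure-to-file: 12 × 3.5% × €20,000.19 = €8,400.08…, capped at 20% × €20,000.19 = €4,000.04…
Failure-to-pay penalty = 1.25% × €20,000.19 × 12 mo = €3,000.03…
Total penalty = €4,000.04… + €3,000.03… = €7,000.07

€7,000.07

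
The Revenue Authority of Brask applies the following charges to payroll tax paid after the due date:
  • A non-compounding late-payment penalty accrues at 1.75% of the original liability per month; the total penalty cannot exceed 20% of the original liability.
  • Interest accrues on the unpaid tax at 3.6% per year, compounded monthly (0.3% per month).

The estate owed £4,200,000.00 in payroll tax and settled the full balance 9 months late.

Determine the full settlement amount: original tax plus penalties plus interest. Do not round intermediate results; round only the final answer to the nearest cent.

£4,976,270.37

Penalty: 9 × 1.75% × £4,200,000.00 = £661,500.00 (below the 20% cap of £840,000.00)
Interest: £4,200,000.00 × ((1 + 0.003)^9 − 1) = £4,200,000.00 × 0.0273263… = £114,770.3686…
Total = £4,200,000.00 + £661,500.0000 + £114,770.3686… = £4,976,270.37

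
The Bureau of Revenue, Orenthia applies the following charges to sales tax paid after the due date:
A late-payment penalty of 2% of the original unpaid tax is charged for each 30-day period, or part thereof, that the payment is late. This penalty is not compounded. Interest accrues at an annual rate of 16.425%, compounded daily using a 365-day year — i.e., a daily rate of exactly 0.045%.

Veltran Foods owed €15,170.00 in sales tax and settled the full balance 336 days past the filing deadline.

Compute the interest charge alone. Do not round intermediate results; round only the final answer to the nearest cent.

Interest: €15,170.00 × ((1 + 0.00045)^336 − 1) = €15,170.00 × 0.16318972… = €2,475.5881…

€2,475.59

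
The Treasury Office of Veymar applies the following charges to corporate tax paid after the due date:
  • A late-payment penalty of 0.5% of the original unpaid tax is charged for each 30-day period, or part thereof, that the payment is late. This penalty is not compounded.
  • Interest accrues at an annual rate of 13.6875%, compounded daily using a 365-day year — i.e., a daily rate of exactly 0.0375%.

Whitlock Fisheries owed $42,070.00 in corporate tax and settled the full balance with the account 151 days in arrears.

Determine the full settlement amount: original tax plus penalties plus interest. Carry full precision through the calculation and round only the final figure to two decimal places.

$45,782.58

Penalty periods: ⌈151/30⌉ = 6; penalty = 6 × 0.5% × $42,070.00 = $1,262.10
Interest: $42,070.00 × ((1 + 0.000375)^151 − 1) = $42,070.00 × 0.05824766… = $2,450.4789…
Total = $42,070.00 + $1,262.1000 + $2,450.4789… = $45,782.58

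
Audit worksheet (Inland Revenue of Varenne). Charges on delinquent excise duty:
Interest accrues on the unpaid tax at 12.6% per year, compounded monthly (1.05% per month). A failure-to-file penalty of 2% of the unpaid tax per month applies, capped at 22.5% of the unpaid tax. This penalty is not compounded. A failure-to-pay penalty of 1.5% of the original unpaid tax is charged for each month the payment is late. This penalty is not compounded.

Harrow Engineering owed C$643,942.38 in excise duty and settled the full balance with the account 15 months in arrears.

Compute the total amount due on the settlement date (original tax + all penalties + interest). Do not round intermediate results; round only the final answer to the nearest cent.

C$1,042,941.93

Failure-to-file: 15 × 2% × C$643,942.38 = C$193,182.71…, capped at 22.5% × C$643,942.38 = C$144,887.04…
Failure-to-pay penalty: 15 × 1.5% × C$643,942.38 = C$144,887.04…
Interest: C$643,942.38 × ((1 + 0.0105)^15 − 1) = C$643,942.38 × 0.1696200… = C$109,225.4750…
Total = C$643,942.38 + C$289,774.0710 + C$109,225.4750… = C$1,042,941.93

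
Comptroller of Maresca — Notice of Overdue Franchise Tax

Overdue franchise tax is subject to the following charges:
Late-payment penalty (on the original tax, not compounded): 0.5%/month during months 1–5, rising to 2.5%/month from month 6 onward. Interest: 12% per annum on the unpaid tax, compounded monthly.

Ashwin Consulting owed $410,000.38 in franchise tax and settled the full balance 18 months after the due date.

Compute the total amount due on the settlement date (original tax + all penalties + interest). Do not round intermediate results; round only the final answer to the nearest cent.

Penalty, months 1–5: 5 × 0.5% × $410,000.38 = $10,250.01…
Penalty, months 6–18: 13 × 2.5% × $410,000.38 = $133,250.12…
Interest (12%/yr ÷ 12 = 1%/month): $410,000.38 × ((1 + 0.01)^18 − 1) = $80,420.5396…
Total = $410,000.38 + $143,500.1330 + $80,420.5396… = $633,921.05

$633,921.05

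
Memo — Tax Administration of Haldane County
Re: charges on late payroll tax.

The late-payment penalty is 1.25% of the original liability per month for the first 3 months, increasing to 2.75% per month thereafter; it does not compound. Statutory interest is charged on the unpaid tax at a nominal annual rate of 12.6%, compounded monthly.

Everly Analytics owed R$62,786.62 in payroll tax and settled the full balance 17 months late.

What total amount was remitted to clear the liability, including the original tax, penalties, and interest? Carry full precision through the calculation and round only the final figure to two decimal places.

Penalty, months 1–3: 3 × 1.25% × R$62,786.62 = R$2,354.50…
Penalty, months 4–17: 14 × 2.75% × R$62,786.62 = R$24,172.85…
Interest (12.6%/yr ÷ 12 = 1.05%/month): R$62,786.62 × ((1 + 0.0105)^17 − 1) = R$12,200.1259…
Total = R$62,786.62 + R$26,527.3470… + R$12,200.1259… = R$101,514.09

R$101,514.09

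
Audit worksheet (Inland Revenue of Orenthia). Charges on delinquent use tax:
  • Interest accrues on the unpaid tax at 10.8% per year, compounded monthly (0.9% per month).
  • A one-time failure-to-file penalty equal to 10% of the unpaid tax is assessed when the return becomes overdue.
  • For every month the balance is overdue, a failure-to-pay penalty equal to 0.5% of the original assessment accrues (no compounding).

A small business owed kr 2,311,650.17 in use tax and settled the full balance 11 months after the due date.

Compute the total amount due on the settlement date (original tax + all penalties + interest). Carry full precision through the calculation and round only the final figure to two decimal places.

Failure-to-file penalty: 10% × kr 2,311,650.17 = kr 231,165.02…
Failure-to-pay penalty = 0.5% × kr 2,311,650.17 × 11 mo = kr 127,140.76…
Interest: kr 2,311,650.17 × ((1 + 0.009)^11 − 1) = kr 2,311,650.17 × 0.1035775… = kr 239,434.8938…
Total = kr 2,311,650.17 + kr 358,305.7764… + kr 239,434.8938… = kr 2,909,390.84

kr 2,909,390.84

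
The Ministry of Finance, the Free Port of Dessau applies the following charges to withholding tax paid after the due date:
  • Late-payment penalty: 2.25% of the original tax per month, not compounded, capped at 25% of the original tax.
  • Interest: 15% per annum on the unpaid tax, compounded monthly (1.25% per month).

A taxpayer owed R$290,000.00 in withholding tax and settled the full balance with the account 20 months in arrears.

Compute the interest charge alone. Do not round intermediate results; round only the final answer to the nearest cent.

R$81,790.80

Interest: R$290,000.00 × ((1 + 0.0125)^20 − 1) = R$290,000.00 × 0.2820372… = R$81,790.7972…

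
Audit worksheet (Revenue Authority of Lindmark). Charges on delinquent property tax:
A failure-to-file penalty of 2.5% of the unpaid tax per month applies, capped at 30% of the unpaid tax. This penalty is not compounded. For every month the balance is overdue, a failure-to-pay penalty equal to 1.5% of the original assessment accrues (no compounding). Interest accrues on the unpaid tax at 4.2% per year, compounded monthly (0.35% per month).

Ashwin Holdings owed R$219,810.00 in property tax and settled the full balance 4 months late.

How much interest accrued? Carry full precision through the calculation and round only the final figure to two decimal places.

R$3,093.53

Interest: R$219,810.00 × ((1 + 0.0035)^4 − 1) = R$219,810.00 × 0.0140737… = R$3,093.5338…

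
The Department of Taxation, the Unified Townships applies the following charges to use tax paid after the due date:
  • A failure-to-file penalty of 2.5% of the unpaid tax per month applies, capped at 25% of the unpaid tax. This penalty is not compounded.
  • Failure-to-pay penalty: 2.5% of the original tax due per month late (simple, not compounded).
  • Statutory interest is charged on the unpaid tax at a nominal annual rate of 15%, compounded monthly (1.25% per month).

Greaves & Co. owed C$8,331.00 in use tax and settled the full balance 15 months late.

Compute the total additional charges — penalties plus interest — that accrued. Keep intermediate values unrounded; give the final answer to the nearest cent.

Failure-to-file: 15 × 2.5% × C$8,331.00 = C$3,124.13…, capped at 25% × C$8,331.00 = C$2,082.75
Failure-to-pay penalty = 2.5% × C$8,331.00 × 15 mo = C$3,124.13…
Interest: C$8,331.00 × ((1 + 0.0125)^15 − 1) = C$8,331.00 × 0.2048292… = C$1,706.4319…
Penalties + interest = C$5,206.8750 + C$1,706.4319… = C$6,913.31

C$6,913.31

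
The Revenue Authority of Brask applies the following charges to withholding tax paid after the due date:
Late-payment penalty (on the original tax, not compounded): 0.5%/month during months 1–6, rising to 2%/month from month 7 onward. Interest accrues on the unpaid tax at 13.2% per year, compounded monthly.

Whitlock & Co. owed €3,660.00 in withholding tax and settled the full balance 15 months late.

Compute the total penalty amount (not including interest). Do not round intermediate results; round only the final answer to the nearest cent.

Penalty, months 1–6: 6 × 0.5% × €3,660.00 = €109.80
Penalty, months 7–15: 9 × 2% × €3,660.00 = €658.80
Total penalty = €109.80 + €658.80 = €768.60

€768.60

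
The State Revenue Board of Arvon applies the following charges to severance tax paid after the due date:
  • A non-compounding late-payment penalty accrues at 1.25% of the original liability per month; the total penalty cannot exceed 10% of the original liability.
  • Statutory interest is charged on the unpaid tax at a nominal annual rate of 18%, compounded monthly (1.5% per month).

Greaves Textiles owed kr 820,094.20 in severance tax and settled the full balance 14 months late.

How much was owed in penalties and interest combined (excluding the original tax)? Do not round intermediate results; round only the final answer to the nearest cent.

kr 272,070.95

Penalty (uncapped): 14 × 1.25% × kr 820,094.20 = kr 143,516.49…; cap = 10% × kr 820,094.20 = kr 82,009.42 → penalty = kr 82,009.42
Interest: kr 820,094.20 × ((1 + 0.015)^14 − 1) = kr 820,094.20 × 0.2317557… = kr 190,061.5306…
Penalties + interest = kr 82,009.4200 + kr 190,061.5306… = kr 272,070.95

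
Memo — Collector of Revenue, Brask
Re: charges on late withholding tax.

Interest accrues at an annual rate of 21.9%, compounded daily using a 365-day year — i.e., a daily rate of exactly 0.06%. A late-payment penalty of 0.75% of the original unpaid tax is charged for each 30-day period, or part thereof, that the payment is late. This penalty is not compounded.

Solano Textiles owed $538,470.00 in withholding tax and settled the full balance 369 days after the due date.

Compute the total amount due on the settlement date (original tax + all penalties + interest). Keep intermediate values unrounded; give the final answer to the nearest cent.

$724,371.18

Penalty periods: ⌈369/30⌉ = 13; penalty = 13 × 0.75% × $538,470.00 = $52,500.83…
Interest: $538,470.00 × ((1 + 0.0006)^369 − 1) = $538,470.00 × 0.24773962… = $133,400.3506…
Total = $538,470.00 + $52,500.8250 + $133,400.3506… = $724,371.18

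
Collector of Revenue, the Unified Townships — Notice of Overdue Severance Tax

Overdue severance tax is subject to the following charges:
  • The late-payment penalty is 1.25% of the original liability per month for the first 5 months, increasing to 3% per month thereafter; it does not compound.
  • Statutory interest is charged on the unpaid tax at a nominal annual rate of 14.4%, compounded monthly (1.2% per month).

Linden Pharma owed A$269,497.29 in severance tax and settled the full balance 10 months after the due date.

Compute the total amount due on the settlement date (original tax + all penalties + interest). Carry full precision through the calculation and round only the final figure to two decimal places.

A$360,908.55

Penalty, months 1–5: 5 × 1.25% × A$269,497.29 = A$16,843.58…
Penalty, months 6–10: 5 × 3% × A$269,497.29 = A$40,424.59…
Interest: A$269,497.29 × ((1 + 0.012)^10 − 1) = A$269,497.29 × 0.1266918… = A$34,143.0908…
Total = A$269,497.29 + A$57,268.1741… + A$34,143.0908… = A$360,908.55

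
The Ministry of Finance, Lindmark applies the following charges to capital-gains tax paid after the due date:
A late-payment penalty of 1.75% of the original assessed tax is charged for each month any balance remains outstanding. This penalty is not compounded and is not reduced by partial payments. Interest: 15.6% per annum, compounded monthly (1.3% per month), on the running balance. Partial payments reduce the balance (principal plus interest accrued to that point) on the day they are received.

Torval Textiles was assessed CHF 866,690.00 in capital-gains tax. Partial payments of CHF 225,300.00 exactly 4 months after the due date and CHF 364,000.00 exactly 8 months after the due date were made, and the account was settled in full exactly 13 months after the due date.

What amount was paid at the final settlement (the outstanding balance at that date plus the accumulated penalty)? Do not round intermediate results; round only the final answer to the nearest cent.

CHF 580,963.56

Balance at month 4: CHF 866,690.0000 × (1 + 0.013)^4 = CHF 912,644.3449…
After CHF 225,300.00 payment: CHF 912,644.3449… − CHF 225,300.00 = CHF 687,344.3449…
Balance at month 8: CHF 687,344.3449… × (1 + 0.013)^4 = CHF 723,789.2780…
After CHF 364,000.00 payment: CHF 723,789.2780… − CHF 364,000.00 = CHF 359,789.2780…
Balance at month 13: CHF 359,789.2780… × (1 + 0.013)^5 = CHF 383,791.5810…
Penalty: 13 × 1.75% × CHF 866,690.00 = CHF 197,171.98…
Final settlement = outstanding balance + penalty = CHF 383,791.5810… + CHF 197,171.98… = CHF 580,963.56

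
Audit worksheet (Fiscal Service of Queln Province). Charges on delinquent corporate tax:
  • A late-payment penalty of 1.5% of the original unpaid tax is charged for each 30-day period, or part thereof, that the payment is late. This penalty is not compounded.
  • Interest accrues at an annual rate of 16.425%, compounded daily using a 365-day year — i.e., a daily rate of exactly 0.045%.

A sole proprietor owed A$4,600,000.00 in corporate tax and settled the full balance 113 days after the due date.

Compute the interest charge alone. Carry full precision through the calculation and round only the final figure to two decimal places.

A$239,903.90

Interest: A$4,600,000.00 × ((1 + 0.00045)^113 − 1) = A$4,600,000.00 × 0.05215302… = A$239,903.9025…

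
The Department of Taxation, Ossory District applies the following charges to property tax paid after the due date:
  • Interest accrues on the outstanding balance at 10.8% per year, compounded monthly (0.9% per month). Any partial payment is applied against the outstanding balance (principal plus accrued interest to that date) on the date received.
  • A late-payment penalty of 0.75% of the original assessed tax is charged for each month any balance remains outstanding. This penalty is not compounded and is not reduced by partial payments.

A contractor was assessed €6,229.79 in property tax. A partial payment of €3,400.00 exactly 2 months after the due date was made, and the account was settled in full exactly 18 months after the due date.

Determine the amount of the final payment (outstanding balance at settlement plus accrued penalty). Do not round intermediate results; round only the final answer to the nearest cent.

Balance at month 2: €6,229.7900 × (1 + 0.009)^2 = €6,342.4308…
After €3,400.00 payment: €6,342.4308… − €3,400.00 = €2,942.4308…
Balance at month 18: €2,942.4308… × (1 + 0.009)^16 = €3,395.9784…
Penalty: 18 × 0.75% × €6,229.79 = €841.02…
Final settlement = outstanding balance + penalty = €3,395.9784… + €841.02… = €4,237.00

€4,237.00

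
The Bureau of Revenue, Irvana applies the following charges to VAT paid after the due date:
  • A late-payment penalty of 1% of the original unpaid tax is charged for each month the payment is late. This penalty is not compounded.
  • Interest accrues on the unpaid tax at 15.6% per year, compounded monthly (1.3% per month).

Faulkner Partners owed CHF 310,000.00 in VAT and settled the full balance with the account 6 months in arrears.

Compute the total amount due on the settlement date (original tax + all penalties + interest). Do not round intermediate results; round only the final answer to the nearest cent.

CHF 353,579.60

Late-payment penalty: 6 × 1% × CHF 310,000.00 = CHF 18,600.00
Interest: CHF 310,000.00 × ((1 + 0.013)^6 − 1) = CHF 310,000.00 × 0.0805794… = CHF 24,979.6049…
Total = CHF 310,000.00 + CHF 18,600.0000 + CHF 24,979.6049… = CHF 353,579.60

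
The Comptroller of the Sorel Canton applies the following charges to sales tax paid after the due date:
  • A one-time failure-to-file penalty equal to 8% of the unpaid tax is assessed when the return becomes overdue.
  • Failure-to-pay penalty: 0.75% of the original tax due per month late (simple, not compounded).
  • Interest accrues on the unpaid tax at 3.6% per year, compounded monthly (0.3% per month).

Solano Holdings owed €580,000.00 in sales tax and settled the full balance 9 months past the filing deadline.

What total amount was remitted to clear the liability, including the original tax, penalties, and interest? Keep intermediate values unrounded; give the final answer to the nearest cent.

€681,399.24

Failure-to-file penalty: 8% × €580,000.00 = €46,400.00
Failure-to-pay penalty = 0.75% × €580,000.00 × 9 mo = €39,150.00
Interest: €580,000.00 × ((1 + 0.003)^9 − 1) = €580,000.00 × 0.0273263… = €15,849.2414…
Total = €580,000.00 + €85,550.0000 + €15,849.2414… = €681,399.24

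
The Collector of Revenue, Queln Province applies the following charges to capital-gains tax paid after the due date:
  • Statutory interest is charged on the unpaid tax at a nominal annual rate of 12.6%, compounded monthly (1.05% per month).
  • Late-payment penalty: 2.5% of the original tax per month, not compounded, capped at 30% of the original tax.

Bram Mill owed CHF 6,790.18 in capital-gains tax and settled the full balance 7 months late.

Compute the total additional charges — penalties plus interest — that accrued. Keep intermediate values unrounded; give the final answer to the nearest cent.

Penalty: 7 × 2.5% × CHF 6,790.18 = CHF 1,188.28… (below the 30% cap of CHF 2,037.05…)
Interest: CHF 6,790.18 × ((1 + 0.0105)^7 − 1) = CHF 6,790.18 × 0.0758562… = CHF 515.0772…
Penalties + interest = CHF 1,188.2815 + CHF 515.0772… = CHF 1,703.36

CHF 1,703.36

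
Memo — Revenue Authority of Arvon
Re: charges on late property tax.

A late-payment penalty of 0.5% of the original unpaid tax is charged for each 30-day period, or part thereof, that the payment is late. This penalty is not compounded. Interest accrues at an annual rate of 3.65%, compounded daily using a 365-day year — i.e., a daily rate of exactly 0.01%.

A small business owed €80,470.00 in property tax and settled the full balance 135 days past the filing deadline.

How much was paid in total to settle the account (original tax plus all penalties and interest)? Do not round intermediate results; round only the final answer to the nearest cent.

€83,575.41

Penalty periods: ⌈135/30⌉ = 5; penalty = 5 × 0.5% × €80,470.00 = €2,011.75
Interest: €80,470.00 × ((1 + 0.0001)^135 − 1) = €80,470.00 × 0.01359085… = €1,093.6559…
Total = €80,470.00 + €2,011.7500 + €1,093.6559… = €83,575.41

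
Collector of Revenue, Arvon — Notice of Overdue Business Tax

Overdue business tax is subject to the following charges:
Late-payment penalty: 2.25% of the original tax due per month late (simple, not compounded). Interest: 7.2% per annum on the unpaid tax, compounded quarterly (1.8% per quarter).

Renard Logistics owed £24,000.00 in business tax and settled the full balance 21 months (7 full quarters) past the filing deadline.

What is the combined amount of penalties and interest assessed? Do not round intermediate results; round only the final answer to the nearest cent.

£14,532.28

Late-payment penalty = 2.25% × £24,000.00 × 21 mo = £11,340.00
Interest: £24,000.00 × ((1 + 0.018)^7 − 1) = £24,000.00 × 0.1330118… = £3,192.2840…
Penalties + interest = £11,340.0000 + £3,192.2840… = £14,532.28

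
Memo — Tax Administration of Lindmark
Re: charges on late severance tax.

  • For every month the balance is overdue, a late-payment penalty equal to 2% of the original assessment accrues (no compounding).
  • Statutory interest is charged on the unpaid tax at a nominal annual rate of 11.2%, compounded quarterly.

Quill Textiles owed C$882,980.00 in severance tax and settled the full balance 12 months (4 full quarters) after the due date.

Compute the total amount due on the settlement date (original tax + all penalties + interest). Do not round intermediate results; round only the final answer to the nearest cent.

Late-payment penalty = 2% × C$882,980.00 × 12 mo = C$211,915.20
Interest (11.2%/yr ÷ 4 = 2.8%/quarter): C$882,980.00 × ((1 + 0.028)^4 − 1) = C$103,125.3734…
Total = C$882,980.00 + C$211,915.2000 + C$103,125.3734… = C$1,198,020.57

C$1,198,020.57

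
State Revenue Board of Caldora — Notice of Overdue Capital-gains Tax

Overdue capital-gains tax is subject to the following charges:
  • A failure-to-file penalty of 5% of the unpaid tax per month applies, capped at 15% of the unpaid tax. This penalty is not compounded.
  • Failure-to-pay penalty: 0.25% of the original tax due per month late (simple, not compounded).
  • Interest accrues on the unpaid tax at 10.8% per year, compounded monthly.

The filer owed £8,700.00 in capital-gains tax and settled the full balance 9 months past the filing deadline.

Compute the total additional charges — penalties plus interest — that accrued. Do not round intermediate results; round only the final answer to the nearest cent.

£2,231.36

Failure-to-file: 9 × 5% × £8,700.00 = £3,915.00, capped at 15% × £8,700.00 = £1,305.00
Failure-to-pay penalty = 0.25% × £8,700.00 × 9 mo = £195.75
Interest (10.8%/yr ÷ 12 = 0.9%/month): £8,700.00 × ((1 + 0.009)^9 − 1) = £730.6092…
Penalties + interest = £1,500.7500 + £730.6092… = £2,231.36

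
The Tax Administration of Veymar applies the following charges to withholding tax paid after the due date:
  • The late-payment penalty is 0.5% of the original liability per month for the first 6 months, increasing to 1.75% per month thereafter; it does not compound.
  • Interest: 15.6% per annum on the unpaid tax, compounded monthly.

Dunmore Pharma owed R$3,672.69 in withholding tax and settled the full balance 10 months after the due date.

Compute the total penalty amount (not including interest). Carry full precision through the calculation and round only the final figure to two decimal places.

Penalty, months 1–6: 6 × 0.5% × R$3,672.69 = R$110.18…
Penalty, months 7–10: 4 × 1.75% × R$3,672.69 = R$257.09…
Total penalty = R$110.18… + R$257.09… = R$367.27

R$367.27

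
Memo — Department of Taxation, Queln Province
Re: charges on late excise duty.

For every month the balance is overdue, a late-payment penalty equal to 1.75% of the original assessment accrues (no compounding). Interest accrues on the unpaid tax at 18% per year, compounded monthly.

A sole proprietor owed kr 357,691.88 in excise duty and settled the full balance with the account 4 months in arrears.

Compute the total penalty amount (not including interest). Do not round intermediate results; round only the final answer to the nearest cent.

Late-payment penalty = 1.75% × kr 357,691.88 × 4 mo = kr 25,038.43…

kr 25,038.43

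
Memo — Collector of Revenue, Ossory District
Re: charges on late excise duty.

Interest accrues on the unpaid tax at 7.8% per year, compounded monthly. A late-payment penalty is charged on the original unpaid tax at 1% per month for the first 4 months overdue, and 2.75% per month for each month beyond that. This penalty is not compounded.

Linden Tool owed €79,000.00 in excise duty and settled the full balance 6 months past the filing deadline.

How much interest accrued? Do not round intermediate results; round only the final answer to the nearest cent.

€3,131.50

Interest (7.8%/yr ÷ 12 = 0.65%/month): €79,000.00 × ((1 + 0.0065)^6 − 1) = €3,131.5023…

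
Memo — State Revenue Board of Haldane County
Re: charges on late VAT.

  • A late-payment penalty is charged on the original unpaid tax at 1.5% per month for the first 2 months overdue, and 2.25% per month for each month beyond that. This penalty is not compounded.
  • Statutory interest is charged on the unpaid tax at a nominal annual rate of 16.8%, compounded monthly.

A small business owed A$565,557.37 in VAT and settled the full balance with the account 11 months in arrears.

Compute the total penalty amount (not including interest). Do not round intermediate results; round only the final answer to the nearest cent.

Penalty, months 1–2: 2 × 1.5% × A$565,557.37 = A$16,966.72…
Penalty, months 3–11: 9 × 2.25% × A$565,557.37 = A$114,525.37…
Total penalty = A$16,966.72… + A$114,525.37… = A$131,492.09

A$131,492.09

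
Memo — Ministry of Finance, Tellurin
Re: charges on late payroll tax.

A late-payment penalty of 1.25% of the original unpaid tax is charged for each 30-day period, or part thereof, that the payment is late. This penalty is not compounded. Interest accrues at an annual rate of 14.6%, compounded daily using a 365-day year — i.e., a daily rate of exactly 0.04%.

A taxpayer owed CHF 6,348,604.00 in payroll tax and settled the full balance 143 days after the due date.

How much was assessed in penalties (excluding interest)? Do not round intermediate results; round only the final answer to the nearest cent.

Penalty periods: ⌈143/30⌉ = 5; penalty = 5 × 1.25% × CHF 6,348,604.00 = CHF 396,787.75

CHF 396,787.75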